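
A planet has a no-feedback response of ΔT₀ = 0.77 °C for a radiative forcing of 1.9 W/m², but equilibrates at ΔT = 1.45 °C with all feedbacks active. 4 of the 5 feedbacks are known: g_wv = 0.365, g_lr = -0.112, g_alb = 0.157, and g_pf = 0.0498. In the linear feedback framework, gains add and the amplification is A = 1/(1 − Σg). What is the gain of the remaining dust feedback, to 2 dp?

Amplification A = ΔT/ΔT₀ = 1.45/0.77 = 1.883.
Total gain g = 1 − 1/A = 1 − 1/1.883 = 0.4689.
Known gains sum to 0.365 − 0.112 + 0.157 + 0.0498 = 0.4598.
g_dust = 0.4689 − 0.4598 = 0.01.

0.01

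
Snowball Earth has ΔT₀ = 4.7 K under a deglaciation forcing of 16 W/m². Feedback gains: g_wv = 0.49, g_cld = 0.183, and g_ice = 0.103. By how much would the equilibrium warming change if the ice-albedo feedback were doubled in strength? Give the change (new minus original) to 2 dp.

17.86 K

Original: g = 0.776, ΔT = 4.7/(1−0.776) = 20.9821 K.
With doubled ice-albedo: g' = 0.879, ΔT' = 4.7/(1−0.879) = 38.8430 K.
Change = 38.8430 − 20.9821 = 17.86 K.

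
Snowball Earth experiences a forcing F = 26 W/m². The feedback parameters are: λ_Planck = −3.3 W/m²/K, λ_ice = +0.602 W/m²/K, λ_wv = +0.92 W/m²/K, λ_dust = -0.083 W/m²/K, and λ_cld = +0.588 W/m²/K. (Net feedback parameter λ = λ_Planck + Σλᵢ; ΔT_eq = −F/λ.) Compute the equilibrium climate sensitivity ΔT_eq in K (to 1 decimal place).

Net feedback parameter λ = (−3.3) + (+0.602) + (+0.92) + (-0.083) + (+0.588) = -1.273 W/m²/K.
ΔT = −F/λ = −26/(-1.273) = 20.4 K.

20.4 K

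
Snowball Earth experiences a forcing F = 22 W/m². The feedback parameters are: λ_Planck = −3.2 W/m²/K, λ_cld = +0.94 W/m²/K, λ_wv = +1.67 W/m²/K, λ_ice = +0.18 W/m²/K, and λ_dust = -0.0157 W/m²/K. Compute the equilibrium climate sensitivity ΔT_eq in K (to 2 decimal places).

Net feedback parameter λ = (−3.2) + (+0.94) + (+1.67) + (+0.18) + (-0.0157) = -0.4257 W/m²/K.
ΔT = −F/λ = −22/(-0.4257) = 51.68 K.

51.68 K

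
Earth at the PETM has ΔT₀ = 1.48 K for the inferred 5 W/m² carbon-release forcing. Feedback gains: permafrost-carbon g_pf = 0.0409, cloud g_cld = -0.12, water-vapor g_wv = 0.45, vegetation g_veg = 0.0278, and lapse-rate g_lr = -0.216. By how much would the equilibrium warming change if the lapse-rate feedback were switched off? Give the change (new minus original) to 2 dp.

0.65 K

Original: g = 0.1827, ΔT = 1.48/(1−0.1827) = 1.8108 K.
Without lapse-rate: g' = 0.3987, ΔT' = 1.48/(1−0.3987) = 2.4613 K.
Change = 2.4613 − 1.8108 = 0.65 K.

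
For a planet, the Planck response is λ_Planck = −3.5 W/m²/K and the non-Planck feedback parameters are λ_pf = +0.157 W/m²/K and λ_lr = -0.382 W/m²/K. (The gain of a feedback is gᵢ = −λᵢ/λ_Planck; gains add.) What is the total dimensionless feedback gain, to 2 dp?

-0.06

Convert to gains: g_pf = 0.157/3.5 = 0.04486; g_lr = -0.382/3.5 = -0.1091.
Total gain g = -0.06424.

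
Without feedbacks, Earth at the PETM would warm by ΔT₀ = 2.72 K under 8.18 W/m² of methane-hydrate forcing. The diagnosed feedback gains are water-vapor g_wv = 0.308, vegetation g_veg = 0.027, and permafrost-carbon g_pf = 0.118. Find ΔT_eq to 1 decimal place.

Total gain g = 0.308 + 0.027 + 0.118 = 0.453.
Amplification A = 1/(1 − 0.453) = 1.828.
ΔT = 2.72 × 1.828 = 5.0 K.

5.0 K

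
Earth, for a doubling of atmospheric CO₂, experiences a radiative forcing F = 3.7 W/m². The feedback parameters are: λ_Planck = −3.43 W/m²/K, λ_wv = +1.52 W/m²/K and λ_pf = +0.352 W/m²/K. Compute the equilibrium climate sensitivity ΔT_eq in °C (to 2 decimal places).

2.37 °C

Net feedback parameter λ = (−3.43) + (+1.52) + (+0.352) = -1.558 W/m²/K.
ΔT = −F/λ = −3.7/(-1.558) = 2.37 °C.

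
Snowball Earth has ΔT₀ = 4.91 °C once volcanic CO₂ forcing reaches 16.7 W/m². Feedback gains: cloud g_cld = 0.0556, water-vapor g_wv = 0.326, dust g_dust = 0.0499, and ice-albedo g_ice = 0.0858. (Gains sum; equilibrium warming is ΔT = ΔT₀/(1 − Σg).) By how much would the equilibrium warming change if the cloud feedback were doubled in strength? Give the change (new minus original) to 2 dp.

Original: g = 0.5173, ΔT = 4.91/(1−0.5173) = 10.1719 °C.
With doubled cloud: g' = 0.5729, ΔT' = 4.91/(1−0.5729) = 11.4961 °C.
Change = 11.4961 − 10.1719 = 1.32 °C.

1.32 °C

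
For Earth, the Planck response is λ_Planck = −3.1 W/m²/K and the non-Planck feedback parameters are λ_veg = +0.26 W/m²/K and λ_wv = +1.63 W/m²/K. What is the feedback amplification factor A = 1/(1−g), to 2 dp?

2.56

Convert to gains: g_veg = 0.26/3.1 = 0.08387; g_wv = 1.63/3.1 = 0.5258.
Total gain g = 0.60967.
A = 1/(1 − 0.60967) = 2.56.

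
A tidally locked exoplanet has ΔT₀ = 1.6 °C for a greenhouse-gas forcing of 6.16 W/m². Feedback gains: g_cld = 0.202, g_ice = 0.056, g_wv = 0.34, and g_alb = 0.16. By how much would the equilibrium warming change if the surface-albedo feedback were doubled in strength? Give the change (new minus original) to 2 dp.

12.90 °C

Original: g = 0.758, ΔT = 1.6/(1−0.758) = 6.6116 °C.
With doubled surface-albedo: g' = 0.918, ΔT' = 1.6/(1−0.918) = 19.5122 °C.
Change = 19.5122 − 6.6116 = 12.90 °C.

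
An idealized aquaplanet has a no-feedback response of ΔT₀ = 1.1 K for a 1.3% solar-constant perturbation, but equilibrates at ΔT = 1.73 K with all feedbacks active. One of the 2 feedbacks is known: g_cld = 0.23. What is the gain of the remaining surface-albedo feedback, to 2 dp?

0.13

Amplification A = ΔT/ΔT₀ = 1.73/1.1 = 1.573.
Total gain g = 1 − 1/A = 1 − 1/1.573 = 0.3643.
The known gain is 0.23.
g_alb = 0.3643 − 0.23 = 0.13.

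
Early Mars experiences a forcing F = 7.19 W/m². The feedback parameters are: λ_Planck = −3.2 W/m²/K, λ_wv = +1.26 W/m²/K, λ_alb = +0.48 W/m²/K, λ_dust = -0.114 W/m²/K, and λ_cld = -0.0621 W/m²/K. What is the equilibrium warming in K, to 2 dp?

Net feedback parameter λ = (−3.2) + (+1.26) + (+0.48) + (-0.114) + (-0.0621) = -1.6361 W/m²/K.
ΔT = −F/λ = −7.19/(-1.6361) = 4.39 K.

4.39 K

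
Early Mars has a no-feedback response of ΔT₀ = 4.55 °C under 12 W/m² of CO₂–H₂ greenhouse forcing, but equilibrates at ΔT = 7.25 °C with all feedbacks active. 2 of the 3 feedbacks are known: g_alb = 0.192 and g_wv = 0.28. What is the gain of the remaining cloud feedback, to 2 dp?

-0.10

Amplification A = ΔT/ΔT₀ = 7.25/4.55 = 1.593.
Total gain g = 1 − 1/A = 1 − 1/1.593 = 0.3723.
Known gains sum to 0.192 + 0.28 = 0.472.
g_cld = 0.3723 − 0.472 = -0.10.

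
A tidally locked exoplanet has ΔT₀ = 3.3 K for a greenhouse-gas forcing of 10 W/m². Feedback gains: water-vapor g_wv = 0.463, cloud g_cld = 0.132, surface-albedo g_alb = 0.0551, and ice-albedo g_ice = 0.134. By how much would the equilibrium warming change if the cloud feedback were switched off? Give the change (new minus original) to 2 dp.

-5.80 K

Original: g = 0.7841, ΔT = 3.3/(1−0.7841) = 15.2849 K.
Without cloud: g' = 0.6521, ΔT' = 3.3/(1−0.6521) = 9.4855 K.
Change = 9.4855 − 15.2849 = -5.80 K.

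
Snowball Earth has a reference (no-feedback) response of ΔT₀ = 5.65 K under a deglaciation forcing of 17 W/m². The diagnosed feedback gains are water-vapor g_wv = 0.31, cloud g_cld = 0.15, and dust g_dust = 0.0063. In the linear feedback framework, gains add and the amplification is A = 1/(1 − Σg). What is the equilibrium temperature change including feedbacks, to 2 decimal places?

10.59 K

Total gain g = 0.31 + 0.15 + 0.0063 = 0.4663.
Amplification A = 1/(1 − 0.4663) = 1.874.
ΔT = 5.65 × 1.874 = 10.59 K.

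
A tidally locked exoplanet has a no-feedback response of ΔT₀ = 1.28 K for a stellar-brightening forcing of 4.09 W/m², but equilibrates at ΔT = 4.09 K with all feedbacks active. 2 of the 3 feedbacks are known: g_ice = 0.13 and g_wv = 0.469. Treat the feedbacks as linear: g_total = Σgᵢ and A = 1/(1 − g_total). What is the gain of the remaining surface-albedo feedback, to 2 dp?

0.09

Amplification A = ΔT/ΔT₀ = 4.09/1.28 = 3.195.
Total gain g = 1 − 1/A = 1 − 1/3.195 = 0.687.
Known gains sum to 0.13 + 0.469 = 0.599.
g_alb = 0.687 − 0.599 = 0.09.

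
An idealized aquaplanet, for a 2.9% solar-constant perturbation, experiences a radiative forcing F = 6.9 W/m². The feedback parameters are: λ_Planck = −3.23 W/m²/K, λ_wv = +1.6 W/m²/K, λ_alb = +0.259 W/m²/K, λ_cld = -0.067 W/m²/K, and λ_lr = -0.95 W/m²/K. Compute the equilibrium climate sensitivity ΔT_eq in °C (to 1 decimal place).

Net feedback parameter λ = (−3.23) + (+1.6) + (+0.259) + (-0.067) + (-0.95) = -2.388 W/m²/K.
ΔT = −F/λ = −6.9/(-2.388) = 2.9 °C.

2.9 °C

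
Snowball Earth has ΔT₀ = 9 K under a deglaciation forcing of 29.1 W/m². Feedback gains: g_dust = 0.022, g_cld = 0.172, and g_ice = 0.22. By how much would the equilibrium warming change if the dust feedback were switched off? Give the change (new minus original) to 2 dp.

Original: g = 0.414, ΔT = 9/(1−0.414) = 15.3584 K.
Without dust: g' = 0.392, ΔT' = 9/(1−0.392) = 14.8026 K.
Change = 14.8026 − 15.3584 = -0.56 K.

-0.56 K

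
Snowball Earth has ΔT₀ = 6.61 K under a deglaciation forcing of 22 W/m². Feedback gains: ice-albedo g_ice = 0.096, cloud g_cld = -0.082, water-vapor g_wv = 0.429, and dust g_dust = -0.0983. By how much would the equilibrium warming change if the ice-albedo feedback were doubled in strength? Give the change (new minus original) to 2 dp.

Original: g = 0.3447, ΔT = 6.61/(1−0.3447) = 10.0870 K.
With doubled ice-albedo: g' = 0.4407, ΔT' = 6.61/(1−0.4407) = 11.8183 K.
Change = 11.8183 − 10.0870 = 1.73 K.

1.73 K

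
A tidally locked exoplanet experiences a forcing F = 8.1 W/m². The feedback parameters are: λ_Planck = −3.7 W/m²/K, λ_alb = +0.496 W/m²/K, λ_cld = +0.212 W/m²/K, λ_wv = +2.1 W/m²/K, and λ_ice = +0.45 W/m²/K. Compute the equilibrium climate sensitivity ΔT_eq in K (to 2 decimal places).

Net feedback parameter λ = (−3.7) + (+0.496) + (+0.212) + (+2.1) + (+0.45) = -0.442 W/m²/K.
ΔT = −F/λ = −8.1/(-0.442) = 18.33 K.

18.33 K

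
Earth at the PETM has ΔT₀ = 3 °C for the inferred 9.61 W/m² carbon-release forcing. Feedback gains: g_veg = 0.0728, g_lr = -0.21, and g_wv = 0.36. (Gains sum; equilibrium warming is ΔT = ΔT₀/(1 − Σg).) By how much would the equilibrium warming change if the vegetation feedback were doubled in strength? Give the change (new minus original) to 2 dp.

Original: g = 0.2228, ΔT = 3/(1−0.2228) = 3.8600 °C.
With doubled vegetation: g' = 0.2956, ΔT' = 3/(1−0.2956) = 4.2589 °C.
Change = 4.2589 − 3.8600 = 0.40 °C.

0.40 °C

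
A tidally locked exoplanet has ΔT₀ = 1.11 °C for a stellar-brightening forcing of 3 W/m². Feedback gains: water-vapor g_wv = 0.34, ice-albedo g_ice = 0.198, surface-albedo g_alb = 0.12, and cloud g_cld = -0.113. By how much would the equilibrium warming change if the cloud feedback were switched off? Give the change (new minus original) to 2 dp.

0.81 °C

Original: g = 0.545, ΔT = 1.11/(1−0.545) = 2.4396 °C.
Without cloud: g' = 0.658, ΔT' = 1.11/(1−0.658) = 3.2456 °C.
Change = 3.2456 − 2.4396 = 0.81 °C.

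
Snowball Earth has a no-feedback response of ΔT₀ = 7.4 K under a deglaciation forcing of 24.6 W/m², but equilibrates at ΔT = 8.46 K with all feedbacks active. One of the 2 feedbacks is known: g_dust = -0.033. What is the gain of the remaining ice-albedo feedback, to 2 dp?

0.16

Amplification A = ΔT/ΔT₀ = 8.46/7.4 = 1.143.
Total gain g = 1 − 1/A = 1 − 1/1.143 = 0.1251.
The known gain is -0.033.
g_ice = 0.1251 + 0.033 = 0.16.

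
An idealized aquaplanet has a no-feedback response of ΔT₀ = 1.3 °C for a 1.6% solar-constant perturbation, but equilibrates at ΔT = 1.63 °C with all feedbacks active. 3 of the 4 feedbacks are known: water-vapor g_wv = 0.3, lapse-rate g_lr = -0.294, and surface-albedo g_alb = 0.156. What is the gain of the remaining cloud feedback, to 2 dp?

0.04

Amplification A = ΔT/ΔT₀ = 1.63/1.3 = 1.254.
Total gain g = 1 − 1/A = 1 − 1/1.254 = 0.2026.
Known gains sum to 0.3 − 0.294 + 0.156 = 0.162.
g_cld = 0.2026 − 0.162 = 0.04.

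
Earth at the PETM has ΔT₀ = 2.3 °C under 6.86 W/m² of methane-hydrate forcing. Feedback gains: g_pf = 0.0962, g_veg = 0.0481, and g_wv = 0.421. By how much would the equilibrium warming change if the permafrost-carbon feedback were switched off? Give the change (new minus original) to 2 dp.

Original: g = 0.5653, ΔT = 2.3/(1−0.5653) = 5.2910 °C.
Without permafrost-carbon: g' = 0.4691, ΔT' = 2.3/(1−0.4691) = 4.3323 °C.
Change = 4.3323 − 5.2910 = -0.96 °C.

-0.96 °C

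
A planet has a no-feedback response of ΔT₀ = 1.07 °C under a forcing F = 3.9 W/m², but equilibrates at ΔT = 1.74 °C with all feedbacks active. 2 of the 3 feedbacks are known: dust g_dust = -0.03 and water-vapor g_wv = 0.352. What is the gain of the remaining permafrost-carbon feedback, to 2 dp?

0.06

Amplification A = ΔT/ΔT₀ = 1.74/1.07 = 1.626.
Total gain g = 1 − 1/A = 1 − 1/1.626 = 0.385.
Known gains sum to -0.03 + 0.352 = 0.322.
g_pf = 0.385 − 0.322 = 0.06.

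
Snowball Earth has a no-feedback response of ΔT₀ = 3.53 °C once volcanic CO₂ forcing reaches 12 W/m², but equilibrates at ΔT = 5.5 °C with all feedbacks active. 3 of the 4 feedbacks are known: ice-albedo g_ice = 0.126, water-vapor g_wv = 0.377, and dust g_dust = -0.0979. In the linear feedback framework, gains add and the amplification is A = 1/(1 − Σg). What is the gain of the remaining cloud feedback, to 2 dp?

-0.05

Amplification A = ΔT/ΔT₀ = 5.5/3.53 = 1.558.
Total gain g = 1 − 1/A = 1 − 1/1.558 = 0.3582.
Known gains sum to 0.126 + 0.377 − 0.0979 = 0.4051.
g_cld = 0.3582 − 0.4051 = -0.05.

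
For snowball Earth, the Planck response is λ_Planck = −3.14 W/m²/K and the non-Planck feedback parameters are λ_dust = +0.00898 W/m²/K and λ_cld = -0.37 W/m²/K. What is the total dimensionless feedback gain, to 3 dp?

Convert to gains: g_dust = 0.00898/3.14 = 0.00286; g_cld = -0.37/3.14 = -0.1178.
Total gain g = -0.11494.

-0.115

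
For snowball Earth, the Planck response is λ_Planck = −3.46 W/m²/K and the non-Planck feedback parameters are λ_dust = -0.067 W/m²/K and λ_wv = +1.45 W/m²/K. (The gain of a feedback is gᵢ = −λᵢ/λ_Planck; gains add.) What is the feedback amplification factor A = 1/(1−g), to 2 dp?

Convert to gains: g_dust = -0.067/3.46 = -0.01936; g_wv = 1.45/3.46 = 0.4191.
Total gain g = 0.39974.
A = 1/(1 − 0.39974) = 1.67.

1.67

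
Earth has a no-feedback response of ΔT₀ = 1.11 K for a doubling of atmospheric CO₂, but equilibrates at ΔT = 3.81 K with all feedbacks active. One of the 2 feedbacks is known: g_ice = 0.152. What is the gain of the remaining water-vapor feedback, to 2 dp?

0.56

Amplification A = ΔT/ΔT₀ = 3.81/1.11 = 3.432.
Total gain g = 1 − 1/A = 1 − 1/3.432 = 0.7086.
The known gain is 0.152.
g_wv = 0.7086 − 0.152 = 0.56.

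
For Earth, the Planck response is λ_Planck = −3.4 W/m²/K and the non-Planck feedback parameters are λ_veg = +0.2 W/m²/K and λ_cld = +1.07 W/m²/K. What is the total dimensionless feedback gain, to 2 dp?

0.37

Convert to gains: g_veg = 0.2/3.4 = 0.05882; g_cld = 1.07/3.4 = 0.3147.
Total gain g = 0.37352.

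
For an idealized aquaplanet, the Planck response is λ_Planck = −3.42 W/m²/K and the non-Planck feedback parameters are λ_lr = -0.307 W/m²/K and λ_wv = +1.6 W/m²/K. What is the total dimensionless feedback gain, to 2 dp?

0.38

Convert to gains: g_lr = -0.307/3.42 = -0.08977; g_wv = 1.6/3.42 = 0.4678.
Total gain g = 0.37803.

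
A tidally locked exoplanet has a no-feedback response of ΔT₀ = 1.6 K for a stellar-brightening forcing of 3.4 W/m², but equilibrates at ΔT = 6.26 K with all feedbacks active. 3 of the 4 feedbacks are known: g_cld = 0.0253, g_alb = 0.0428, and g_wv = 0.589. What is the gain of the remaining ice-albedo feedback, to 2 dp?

0.09

Amplification A = ΔT/ΔT₀ = 6.26/1.6 = 3.912.
Total gain g = 1 − 1/A = 1 − 1/3.912 = 0.7444.
Known gains sum to 0.0253 + 0.0428 + 0.589 = 0.6571.
g_ice = 0.7444 − 0.6571 = 0.09.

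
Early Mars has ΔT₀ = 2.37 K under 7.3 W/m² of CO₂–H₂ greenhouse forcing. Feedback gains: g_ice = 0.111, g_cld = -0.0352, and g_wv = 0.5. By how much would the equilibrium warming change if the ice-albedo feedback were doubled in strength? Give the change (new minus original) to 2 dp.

Original: g = 0.5758, ΔT = 2.37/(1−0.5758) = 5.5870 K.
With doubled ice-albedo: g' = 0.6868, ΔT' = 2.37/(1−0.6868) = 7.5670 K.
Change = 7.5670 − 5.5870 = 1.98 K.

1.98 K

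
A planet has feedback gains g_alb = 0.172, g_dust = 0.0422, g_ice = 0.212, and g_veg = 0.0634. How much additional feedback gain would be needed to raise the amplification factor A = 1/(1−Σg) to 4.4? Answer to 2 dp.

Current total gain = 0.4896.
Target gain for A = 4.4: g* = 1 − 1/4.4 = 0.7727.
Additional gain needed = 0.7727 − 0.4896 = 0.28.

0.28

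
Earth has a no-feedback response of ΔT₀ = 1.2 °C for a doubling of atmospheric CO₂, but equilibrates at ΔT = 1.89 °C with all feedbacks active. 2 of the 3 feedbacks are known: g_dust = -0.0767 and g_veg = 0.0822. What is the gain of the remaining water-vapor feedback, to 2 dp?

0.36

Amplification A = ΔT/ΔT₀ = 1.89/1.2 = 1.575.
Total gain g = 1 − 1/A = 1 − 1/1.575 = 0.3651.
Known gains sum to -0.0767 + 0.0822 = 0.0055.
g_wv = 0.3651 − 0.0055 = 0.36.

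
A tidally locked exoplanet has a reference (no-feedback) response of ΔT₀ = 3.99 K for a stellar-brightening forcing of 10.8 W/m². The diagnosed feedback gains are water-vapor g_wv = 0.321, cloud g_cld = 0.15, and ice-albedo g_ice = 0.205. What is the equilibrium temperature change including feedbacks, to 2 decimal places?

12.31 K

Total gain g = 0.321 + 0.15 + 0.205 = 0.676.
Amplification A = 1/(1 − 0.676) = 3.086.
ΔT = 3.99 × 3.086 = 12.31 K.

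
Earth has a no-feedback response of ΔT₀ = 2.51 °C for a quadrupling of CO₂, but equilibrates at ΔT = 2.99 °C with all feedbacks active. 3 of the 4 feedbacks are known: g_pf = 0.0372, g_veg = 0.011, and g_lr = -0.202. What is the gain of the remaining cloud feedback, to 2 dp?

0.31

Amplification A = ΔT/ΔT₀ = 2.99/2.51 = 1.191.
Total gain g = 1 − 1/A = 1 − 1/1.191 = 0.1604.
Known gains sum to 0.0372 + 0.011 − 0.202 = -0.1538.
g_cld = 0.1604 + 0.1538 = 0.31.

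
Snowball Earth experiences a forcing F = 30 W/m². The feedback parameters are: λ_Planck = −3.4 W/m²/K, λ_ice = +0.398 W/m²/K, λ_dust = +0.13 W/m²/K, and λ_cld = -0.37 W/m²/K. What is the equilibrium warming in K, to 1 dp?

Net feedback parameter λ = (−3.4) + (+0.398) + (+0.13) + (-0.37) = -3.242 W/m²/K.
ΔT = −F/λ = −30/(-3.242) = 9.3 K.

9.3 K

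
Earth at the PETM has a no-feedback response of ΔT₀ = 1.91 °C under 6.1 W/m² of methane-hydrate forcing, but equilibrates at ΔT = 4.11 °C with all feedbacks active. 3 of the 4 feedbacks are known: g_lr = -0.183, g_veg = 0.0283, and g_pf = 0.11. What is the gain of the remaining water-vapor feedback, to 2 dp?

Amplification A = ΔT/ΔT₀ = 4.11/1.91 = 2.152.
Total gain g = 1 − 1/A = 1 − 1/2.152 = 0.5353.
Known gains sum to -0.183 + 0.0283 + 0.11 = -0.0447.
g_wv = 0.5353 + 0.0447 = 0.58.

0.58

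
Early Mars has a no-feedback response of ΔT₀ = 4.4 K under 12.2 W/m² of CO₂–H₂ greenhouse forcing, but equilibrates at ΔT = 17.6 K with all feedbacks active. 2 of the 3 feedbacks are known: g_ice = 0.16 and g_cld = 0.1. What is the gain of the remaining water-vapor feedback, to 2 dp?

0.49

Amplification A = ΔT/ΔT₀ = 17.6/4.4 = 4.
Total gain g = 1 − 1/A = 1 − 1/4 = 0.75.
Known gains sum to 0.16 + 0.1 = 0.26.
g_wv = 0.75 − 0.26 = 0.49.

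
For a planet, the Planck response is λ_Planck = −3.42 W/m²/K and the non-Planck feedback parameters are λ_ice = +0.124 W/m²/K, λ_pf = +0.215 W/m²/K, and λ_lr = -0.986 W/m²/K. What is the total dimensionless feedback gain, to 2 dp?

-0.19

Convert to gains: g_ice = 0.124/3.42 = 0.03626; g_pf = 0.215/3.42 = 0.06287; g_lr = -0.986/3.42 = -0.2883.
Total gain g = -0.18917.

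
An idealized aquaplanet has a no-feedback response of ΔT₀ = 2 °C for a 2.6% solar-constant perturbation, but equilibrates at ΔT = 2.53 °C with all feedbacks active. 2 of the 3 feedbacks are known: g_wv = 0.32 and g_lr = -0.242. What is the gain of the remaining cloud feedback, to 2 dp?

Amplification A = ΔT/ΔT₀ = 2.53/2 = 1.265.
Total gain g = 1 − 1/A = 1 − 1/1.265 = 0.2095.
Known gains sum to 0.32 − 0.242 = 0.078.
g_cld = 0.2095 − 0.078 = 0.13.

0.13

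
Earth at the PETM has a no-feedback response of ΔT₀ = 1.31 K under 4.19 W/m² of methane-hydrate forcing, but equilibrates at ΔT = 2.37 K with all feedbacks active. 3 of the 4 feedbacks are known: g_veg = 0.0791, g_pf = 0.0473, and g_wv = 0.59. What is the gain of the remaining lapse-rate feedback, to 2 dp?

Amplification A = ΔT/ΔT₀ = 2.37/1.31 = 1.809.
Total gain g = 1 − 1/A = 1 − 1/1.809 = 0.4472.
Known gains sum to 0.0791 + 0.0473 + 0.59 = 0.7164.
g_lr = 0.4472 − 0.7164 = -0.27.

-0.27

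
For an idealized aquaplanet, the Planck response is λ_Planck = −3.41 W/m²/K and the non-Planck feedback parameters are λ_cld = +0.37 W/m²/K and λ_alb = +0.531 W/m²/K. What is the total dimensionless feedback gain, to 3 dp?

Convert to gains: g_cld = 0.37/3.41 = 0.1085; g_alb = 0.531/3.41 = 0.1557.
Total gain g = 0.2642.

0.264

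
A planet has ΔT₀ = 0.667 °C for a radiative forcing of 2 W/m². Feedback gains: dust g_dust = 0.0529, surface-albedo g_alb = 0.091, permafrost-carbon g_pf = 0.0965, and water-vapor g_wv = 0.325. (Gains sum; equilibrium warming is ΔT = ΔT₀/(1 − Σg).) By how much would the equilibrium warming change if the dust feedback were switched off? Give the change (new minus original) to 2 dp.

-0.17 °C

Original: g = 0.5654, ΔT = 0.667/(1−0.5654) = 1.5347 °C.
Without dust: g' = 0.5125, ΔT' = 0.667/(1−0.5125) = 1.3682 °C.
Change = 1.3682 − 1.5347 = -0.17 °C.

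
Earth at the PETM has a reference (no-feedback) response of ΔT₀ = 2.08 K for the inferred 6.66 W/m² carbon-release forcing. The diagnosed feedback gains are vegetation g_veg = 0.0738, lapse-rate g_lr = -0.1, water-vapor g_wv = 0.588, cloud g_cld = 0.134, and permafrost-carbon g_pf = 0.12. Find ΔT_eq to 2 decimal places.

11.29 K

Total gain g = 0.0738 − 0.1 + 0.588 + 0.134 + 0.12 = 0.8158.
Amplification A = 1/(1 − 0.8158) = 5.429.
ΔT = 2.08 × 5.429 = 11.29 K.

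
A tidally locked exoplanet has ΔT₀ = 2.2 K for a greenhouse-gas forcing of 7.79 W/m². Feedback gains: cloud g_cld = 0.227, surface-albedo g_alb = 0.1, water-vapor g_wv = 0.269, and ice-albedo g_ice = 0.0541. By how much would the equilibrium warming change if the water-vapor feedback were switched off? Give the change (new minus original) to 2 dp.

Original: g = 0.6501, ΔT = 2.2/(1−0.6501) = 6.2875 K.
Without water-vapor: g' = 0.3811, ΔT' = 2.2/(1−0.3811) = 3.5547 K.
Change = 3.5547 − 6.2875 = -2.73 K.

-2.73 K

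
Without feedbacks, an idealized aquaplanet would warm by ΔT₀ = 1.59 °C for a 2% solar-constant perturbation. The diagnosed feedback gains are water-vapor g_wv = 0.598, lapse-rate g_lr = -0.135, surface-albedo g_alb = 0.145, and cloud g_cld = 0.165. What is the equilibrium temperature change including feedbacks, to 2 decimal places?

Total gain g = 0.598 − 0.135 + 0.145 + 0.165 = 0.773.
Amplification A = 1/(1 − 0.773) = 4.405.
ΔT = 1.59 × 4.405 = 7.00 °C.

7.00 °C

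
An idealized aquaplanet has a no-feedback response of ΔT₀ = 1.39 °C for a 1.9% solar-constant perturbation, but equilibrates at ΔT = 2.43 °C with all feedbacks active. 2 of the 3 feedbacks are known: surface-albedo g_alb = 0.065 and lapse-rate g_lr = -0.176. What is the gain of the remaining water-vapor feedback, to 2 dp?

0.54

Amplification A = ΔT/ΔT₀ = 2.43/1.39 = 1.748.
Total gain g = 1 − 1/A = 1 − 1/1.748 = 0.4279.
Known gains sum to 0.065 − 0.176 = -0.111.
g_wv = 0.4279 + 0.111 = 0.54.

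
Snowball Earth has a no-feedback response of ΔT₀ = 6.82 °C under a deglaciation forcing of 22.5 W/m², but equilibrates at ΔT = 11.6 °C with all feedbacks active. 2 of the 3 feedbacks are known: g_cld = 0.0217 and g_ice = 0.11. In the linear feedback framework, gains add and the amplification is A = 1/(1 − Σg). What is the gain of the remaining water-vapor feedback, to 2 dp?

Amplification A = ΔT/ΔT₀ = 11.6/6.82 = 1.701.
Total gain g = 1 − 1/A = 1 − 1/1.701 = 0.4121.
Known gains sum to 0.0217 + 0.11 = 0.1317.
g_wv = 0.4121 − 0.1317 = 0.28.

0.28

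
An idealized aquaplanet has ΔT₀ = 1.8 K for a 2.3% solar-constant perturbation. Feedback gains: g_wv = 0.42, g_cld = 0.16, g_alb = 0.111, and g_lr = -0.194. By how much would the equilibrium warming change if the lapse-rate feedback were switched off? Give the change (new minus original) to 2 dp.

2.25 K

Original: g = 0.497, ΔT = 1.8/(1−0.497) = 3.5785 K.
Without lapse-rate: g' = 0.691, ΔT' = 1.8/(1−0.691) = 5.8252 K.
Change = 5.8252 − 3.5785 = 2.25 K.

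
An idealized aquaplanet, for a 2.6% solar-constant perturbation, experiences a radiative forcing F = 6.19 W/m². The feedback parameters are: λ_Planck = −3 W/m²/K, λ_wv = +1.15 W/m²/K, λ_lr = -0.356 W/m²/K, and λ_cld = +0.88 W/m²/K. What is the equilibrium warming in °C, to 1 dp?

Net feedback parameter λ = (−3) + (+1.15) + (-0.356) + (+0.88) = -1.326 W/m²/K.
ΔT = −F/λ = −6.19/(-1.326) = 4.7 °C.

4.7 °C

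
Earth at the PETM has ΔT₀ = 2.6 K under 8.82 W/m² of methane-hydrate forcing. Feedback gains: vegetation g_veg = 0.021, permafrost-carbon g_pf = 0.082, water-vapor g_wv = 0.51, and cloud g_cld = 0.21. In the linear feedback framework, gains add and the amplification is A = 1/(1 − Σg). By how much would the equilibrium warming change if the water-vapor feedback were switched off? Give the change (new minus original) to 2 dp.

Original: g = 0.823, ΔT = 2.6/(1−0.823) = 14.6893 K.
Without water-vapor: g' = 0.313, ΔT' = 2.6/(1−0.313) = 3.7846 K.
Change = 3.7846 − 14.6893 = -10.90 K.

-10.90 K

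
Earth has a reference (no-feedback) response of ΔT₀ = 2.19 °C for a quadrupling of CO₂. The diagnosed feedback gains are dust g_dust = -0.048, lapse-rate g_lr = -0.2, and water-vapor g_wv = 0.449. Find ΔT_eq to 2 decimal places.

Total gain g = -0.048 − 0.2 + 0.449 = 0.201.
Amplification A = 1/(1 − 0.201) = 1.252.
ΔT = 2.19 × 1.252 = 2.74 °C.

2.74 °C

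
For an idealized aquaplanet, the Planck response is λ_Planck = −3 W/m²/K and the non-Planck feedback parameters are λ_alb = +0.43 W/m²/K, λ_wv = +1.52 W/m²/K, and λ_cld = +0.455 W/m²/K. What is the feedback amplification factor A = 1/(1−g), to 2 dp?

5.04

Convert to gains: g_alb = 0.43/3 = 0.1433; g_wv = 1.52/3 = 0.5067; g_cld = 0.455/3 = 0.1517.
Total gain g = 0.8017.
A = 1/(1 − 0.8017) = 5.04.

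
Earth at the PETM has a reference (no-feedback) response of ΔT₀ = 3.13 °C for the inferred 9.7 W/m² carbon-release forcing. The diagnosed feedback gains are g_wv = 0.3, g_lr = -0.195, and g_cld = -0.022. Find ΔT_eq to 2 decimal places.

3.41 °C

Total gain g = 0.3 − 0.195 − 0.022 = 0.083.
Amplification A = 1/(1 − 0.083) = 1.091.
ΔT = 3.13 × 1.091 = 3.41 °C.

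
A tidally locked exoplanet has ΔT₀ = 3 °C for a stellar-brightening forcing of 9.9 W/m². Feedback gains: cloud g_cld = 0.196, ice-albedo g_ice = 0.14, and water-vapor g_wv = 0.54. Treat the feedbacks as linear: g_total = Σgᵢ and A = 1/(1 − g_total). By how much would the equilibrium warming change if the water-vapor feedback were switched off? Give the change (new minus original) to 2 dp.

-19.68 °C

Original: g = 0.876, ΔT = 3/(1−0.876) = 24.1935 °C.
Without water-vapor: g' = 0.336, ΔT' = 3/(1−0.336) = 4.5181 °C.
Change = 4.5181 − 24.1935 = -19.68 °C.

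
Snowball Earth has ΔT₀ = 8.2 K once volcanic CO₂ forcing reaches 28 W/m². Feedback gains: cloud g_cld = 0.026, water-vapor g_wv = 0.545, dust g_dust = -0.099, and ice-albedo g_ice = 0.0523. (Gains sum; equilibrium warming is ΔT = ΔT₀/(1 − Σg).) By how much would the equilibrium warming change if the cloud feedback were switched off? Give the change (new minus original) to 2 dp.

-0.89 K

Original: g = 0.5243, ΔT = 8.2/(1−0.5243) = 17.2378 K.
Without cloud: g' = 0.4983, ΔT' = 8.2/(1−0.4983) = 16.3444 K.
Change = 16.3444 − 17.2378 = -0.89 K.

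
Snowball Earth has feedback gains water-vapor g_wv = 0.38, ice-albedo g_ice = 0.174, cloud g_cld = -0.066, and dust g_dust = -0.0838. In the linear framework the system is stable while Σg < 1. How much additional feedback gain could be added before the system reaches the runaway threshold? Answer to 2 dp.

0.60

Current total gain = 0.38 + 0.174 − 0.066 − 0.0838 = 0.4042.
Margin to runaway = 1 − 0.4042 = 0.60.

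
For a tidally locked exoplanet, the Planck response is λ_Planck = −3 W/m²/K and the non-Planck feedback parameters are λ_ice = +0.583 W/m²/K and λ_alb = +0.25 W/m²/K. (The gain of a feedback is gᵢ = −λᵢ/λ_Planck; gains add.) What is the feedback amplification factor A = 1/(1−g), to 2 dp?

1.38

Convert to gains: g_ice = 0.583/3 = 0.1943; g_alb = 0.25/3 = 0.08333.
Total gain g = 0.27763.
A = 1/(1 − 0.27763) = 1.38.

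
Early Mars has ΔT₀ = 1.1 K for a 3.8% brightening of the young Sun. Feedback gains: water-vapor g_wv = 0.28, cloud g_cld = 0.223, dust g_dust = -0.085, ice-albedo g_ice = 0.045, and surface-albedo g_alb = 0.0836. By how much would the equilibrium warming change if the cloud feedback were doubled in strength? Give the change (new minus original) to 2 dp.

Original: g = 0.5466, ΔT = 1.1/(1−0.5466) = 2.4261 K.
With doubled cloud: g' = 0.7696, ΔT' = 1.1/(1−0.7696) = 4.7743 K.
Change = 4.7743 − 2.4261 = 2.35 K.

2.35 K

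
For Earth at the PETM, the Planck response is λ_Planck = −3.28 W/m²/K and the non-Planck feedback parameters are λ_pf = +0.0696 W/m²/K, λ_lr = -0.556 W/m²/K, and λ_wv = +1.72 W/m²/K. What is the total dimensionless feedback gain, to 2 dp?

Convert to gains: g_pf = 0.0696/3.28 = 0.02122; g_lr = -0.556/3.28 = -0.1695; g_wv = 1.72/3.28 = 0.5244.
Total gain g = 0.37612.

0.38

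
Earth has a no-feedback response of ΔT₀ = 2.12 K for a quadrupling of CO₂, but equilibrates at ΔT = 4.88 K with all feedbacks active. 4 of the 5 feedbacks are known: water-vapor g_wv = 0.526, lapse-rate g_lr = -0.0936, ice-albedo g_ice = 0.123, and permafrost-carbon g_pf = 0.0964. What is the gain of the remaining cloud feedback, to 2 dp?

-0.09

Amplification A = ΔT/ΔT₀ = 4.88/2.12 = 2.302.
Total gain g = 1 − 1/A = 1 − 1/2.302 = 0.5656.
Known gains sum to 0.526 − 0.0936 + 0.123 + 0.0964 = 0.6518.
g_cld = 0.5656 − 0.6518 = -0.09.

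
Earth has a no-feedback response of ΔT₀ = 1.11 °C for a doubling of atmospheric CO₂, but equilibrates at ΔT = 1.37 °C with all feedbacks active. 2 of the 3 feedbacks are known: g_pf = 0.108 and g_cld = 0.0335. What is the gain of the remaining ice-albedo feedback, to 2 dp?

Amplification A = ΔT/ΔT₀ = 1.37/1.11 = 1.234.
Total gain g = 1 − 1/A = 1 − 1/1.234 = 0.1896.
Known gains sum to 0.108 + 0.0335 = 0.1415.
g_ice = 0.1896 − 0.1415 = 0.05.

0.05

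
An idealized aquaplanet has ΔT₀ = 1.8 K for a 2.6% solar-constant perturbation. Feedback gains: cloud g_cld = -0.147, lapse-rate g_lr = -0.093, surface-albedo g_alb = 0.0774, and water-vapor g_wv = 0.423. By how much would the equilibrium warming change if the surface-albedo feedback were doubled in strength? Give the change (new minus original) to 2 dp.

Original: g = 0.2604, ΔT = 1.8/(1−0.2604) = 2.4337 K.
With doubled surface-albedo: g' = 0.3378, ΔT' = 1.8/(1−0.3378) = 2.7182 K.
Change = 2.7182 − 2.4337 = 0.28 K.

0.28 K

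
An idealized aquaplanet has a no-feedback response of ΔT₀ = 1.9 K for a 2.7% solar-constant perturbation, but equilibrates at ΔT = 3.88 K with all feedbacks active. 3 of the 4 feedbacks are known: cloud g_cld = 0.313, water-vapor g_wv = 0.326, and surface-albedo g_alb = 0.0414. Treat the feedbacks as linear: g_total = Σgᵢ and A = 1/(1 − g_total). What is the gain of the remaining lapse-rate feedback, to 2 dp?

Amplification A = ΔT/ΔT₀ = 3.88/1.9 = 2.042.
Total gain g = 1 − 1/A = 1 − 1/2.042 = 0.5103.
Known gains sum to 0.313 + 0.326 + 0.0414 = 0.6804.
g_lr = 0.5103 − 0.6804 = -0.17.

-0.17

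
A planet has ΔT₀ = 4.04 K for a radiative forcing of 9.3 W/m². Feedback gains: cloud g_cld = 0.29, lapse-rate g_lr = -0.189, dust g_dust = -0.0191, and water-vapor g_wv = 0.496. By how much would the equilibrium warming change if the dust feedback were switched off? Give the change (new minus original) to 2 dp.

Original: g = 0.5779, ΔT = 4.04/(1−0.5779) = 9.5712 K.
Without dust: g' = 0.597, ΔT' = 4.04/(1−0.597) = 10.0248 K.
Change = 10.0248 − 9.5712 = 0.45 K.

0.45 K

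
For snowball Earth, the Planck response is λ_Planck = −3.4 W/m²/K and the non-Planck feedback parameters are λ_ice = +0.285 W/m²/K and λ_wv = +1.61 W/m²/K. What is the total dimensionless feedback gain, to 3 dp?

0.557

Convert to gains: g_ice = 0.285/3.4 = 0.08382; g_wv = 1.61/3.4 = 0.4735.
Total gain g = 0.55732.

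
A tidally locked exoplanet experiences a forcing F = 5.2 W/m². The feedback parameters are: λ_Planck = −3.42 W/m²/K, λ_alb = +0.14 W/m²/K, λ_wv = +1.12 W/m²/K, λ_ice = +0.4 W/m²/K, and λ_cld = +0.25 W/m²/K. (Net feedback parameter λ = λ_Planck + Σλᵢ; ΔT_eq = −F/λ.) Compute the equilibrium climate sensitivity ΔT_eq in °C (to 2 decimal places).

Net feedback parameter λ = (−3.42) + (+0.14) + (+1.12) + (+0.4) + (+0.25) = -1.51 W/m²/K.
ΔT = −F/λ = −5.2/(-1.51) = 3.44 °C.

3.44 °C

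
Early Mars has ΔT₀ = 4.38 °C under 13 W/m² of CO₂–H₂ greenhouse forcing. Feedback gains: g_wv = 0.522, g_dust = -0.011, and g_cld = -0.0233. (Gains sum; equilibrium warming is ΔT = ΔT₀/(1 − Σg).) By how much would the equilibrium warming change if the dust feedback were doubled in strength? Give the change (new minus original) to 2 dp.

-0.18 °C

Original: g = 0.4877, ΔT = 4.38/(1−0.4877) = 8.5497 °C.
With doubled dust: g' = 0.4767, ΔT' = 4.38/(1−0.4767) = 8.3700 °C.
Change = 8.3700 − 8.5497 = -0.18 °C.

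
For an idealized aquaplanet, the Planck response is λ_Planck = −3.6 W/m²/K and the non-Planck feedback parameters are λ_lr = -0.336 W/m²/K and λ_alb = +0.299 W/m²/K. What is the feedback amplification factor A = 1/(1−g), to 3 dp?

0.990

Convert to gains: g_lr = -0.336/3.6 = -0.09333; g_alb = 0.299/3.6 = 0.08306.
Total gain g = -0.01027.
A = 1/(1 + 0.01027) = 0.990.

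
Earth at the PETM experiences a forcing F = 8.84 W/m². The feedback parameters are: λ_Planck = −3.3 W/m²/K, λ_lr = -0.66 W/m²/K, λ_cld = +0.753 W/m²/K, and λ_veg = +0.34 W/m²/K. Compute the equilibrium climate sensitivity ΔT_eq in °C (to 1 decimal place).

Net feedback parameter λ = (−3.3) + (-0.66) + (+0.753) + (+0.34) = -2.867 W/m²/K.
ΔT = −F/λ = −8.84/(-2.867) = 3.1 °C.

3.1 °C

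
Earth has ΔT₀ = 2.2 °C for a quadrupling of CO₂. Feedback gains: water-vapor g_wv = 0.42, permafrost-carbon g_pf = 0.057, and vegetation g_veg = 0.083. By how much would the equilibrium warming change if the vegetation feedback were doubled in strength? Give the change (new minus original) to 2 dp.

1.16 °C

Original: g = 0.56, ΔT = 2.2/(1−0.56) = 5.0000 °C.
With doubled vegetation: g' = 0.643, ΔT' = 2.2/(1−0.643) = 6.1625 °C.
Change = 6.1625 − 5.0000 = 1.16 °C.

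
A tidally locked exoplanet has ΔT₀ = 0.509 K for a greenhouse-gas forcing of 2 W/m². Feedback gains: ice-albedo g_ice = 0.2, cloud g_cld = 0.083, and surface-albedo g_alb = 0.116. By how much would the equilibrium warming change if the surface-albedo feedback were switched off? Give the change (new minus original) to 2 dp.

-0.14 K

Original: g = 0.399, ΔT = 0.509/(1−0.399) = 0.8469 K.
Without surface-albedo: g' = 0.283, ΔT' = 0.509/(1−0.283) = 0.7099 K.
Change = 0.7099 − 0.8469 = -0.14 K.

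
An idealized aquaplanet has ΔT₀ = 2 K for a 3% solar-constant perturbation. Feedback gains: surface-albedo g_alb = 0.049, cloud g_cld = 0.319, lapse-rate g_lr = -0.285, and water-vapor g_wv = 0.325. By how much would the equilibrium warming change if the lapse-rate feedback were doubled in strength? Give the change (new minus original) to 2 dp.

-1.10 K

Original: g = 0.408, ΔT = 2/(1−0.408) = 3.3784 K.
With doubled lapse-rate: g' = 0.123, ΔT' = 2/(1−0.123) = 2.2805 K.
Change = 2.2805 − 3.3784 = -1.10 K.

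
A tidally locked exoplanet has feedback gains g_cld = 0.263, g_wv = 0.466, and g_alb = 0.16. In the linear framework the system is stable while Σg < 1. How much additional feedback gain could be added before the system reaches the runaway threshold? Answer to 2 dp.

0.11

Current total gain = 0.263 + 0.466 + 0.16 = 0.889.
Margin to runaway = 1 − 0.889 = 0.11.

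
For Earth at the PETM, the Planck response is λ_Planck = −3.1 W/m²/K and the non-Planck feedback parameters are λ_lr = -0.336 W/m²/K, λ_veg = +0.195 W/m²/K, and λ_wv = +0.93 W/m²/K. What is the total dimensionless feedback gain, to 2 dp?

0.25

Convert to gains: g_lr = -0.336/3.1 = -0.1084; g_veg = 0.195/3.1 = 0.0629; g_wv = 0.93/3.1 = 0.3.
Total gain g = 0.2545.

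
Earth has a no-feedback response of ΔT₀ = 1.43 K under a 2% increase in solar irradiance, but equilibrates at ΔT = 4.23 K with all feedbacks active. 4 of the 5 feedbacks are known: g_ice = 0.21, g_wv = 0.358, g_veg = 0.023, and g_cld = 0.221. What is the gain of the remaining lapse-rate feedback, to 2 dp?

Amplification A = ΔT/ΔT₀ = 4.23/1.43 = 2.958.
Total gain g = 1 − 1/A = 1 − 1/2.958 = 0.6619.
Known gains sum to 0.21 + 0.358 + 0.023 + 0.221 = 0.812.
g_lr = 0.6619 − 0.812 = -0.15.

-0.15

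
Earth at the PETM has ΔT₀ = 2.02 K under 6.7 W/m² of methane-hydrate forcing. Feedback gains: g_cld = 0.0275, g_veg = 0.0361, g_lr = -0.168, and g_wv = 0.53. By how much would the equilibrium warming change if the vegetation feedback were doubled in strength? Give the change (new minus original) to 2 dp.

Original: g = 0.4256, ΔT = 2.02/(1−0.4256) = 3.5167 K.
With doubled vegetation: g' = 0.4617, ΔT' = 2.02/(1−0.4617) = 3.7526 K.
Change = 3.7526 − 3.5167 = 0.24 K.

0.24 K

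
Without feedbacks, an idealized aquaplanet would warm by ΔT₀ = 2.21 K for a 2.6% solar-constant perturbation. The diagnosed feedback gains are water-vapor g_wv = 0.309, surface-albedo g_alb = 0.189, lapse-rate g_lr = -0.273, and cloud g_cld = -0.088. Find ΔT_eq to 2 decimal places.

2.56 K

Total gain g = 0.309 + 0.189 − 0.273 − 0.088 = 0.137.
Amplification A = 1/(1 − 0.137) = 1.159.
ΔT = 2.21 × 1.159 = 2.56 K.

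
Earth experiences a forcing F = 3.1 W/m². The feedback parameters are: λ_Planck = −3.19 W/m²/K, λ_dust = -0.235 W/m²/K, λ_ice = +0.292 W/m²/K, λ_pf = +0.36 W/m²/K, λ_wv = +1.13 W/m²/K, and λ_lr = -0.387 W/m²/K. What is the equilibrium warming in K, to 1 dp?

Net feedback parameter λ = (−3.19) + (-0.235) + (+0.292) + (+0.36) + (+1.13) + (-0.387) = -2.03 W/m²/K.
ΔT = −F/λ = −3.1/(-2.03) = 1.5 K.

1.5 K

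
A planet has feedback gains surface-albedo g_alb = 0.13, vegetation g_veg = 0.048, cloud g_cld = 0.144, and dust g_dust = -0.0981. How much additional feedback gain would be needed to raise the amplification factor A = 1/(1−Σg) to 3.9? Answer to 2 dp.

Current total gain = 0.2239.
Target gain for A = 3.9: g* = 1 − 1/3.9 = 0.7436.
Additional gain needed = 0.7436 − 0.2239 = 0.52.

0.52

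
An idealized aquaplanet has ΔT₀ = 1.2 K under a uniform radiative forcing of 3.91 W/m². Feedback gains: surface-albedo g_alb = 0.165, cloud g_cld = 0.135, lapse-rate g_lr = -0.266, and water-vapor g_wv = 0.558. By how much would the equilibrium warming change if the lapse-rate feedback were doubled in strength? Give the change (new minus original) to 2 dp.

-1.16 K

Original: g = 0.592, ΔT = 1.2/(1−0.592) = 2.9412 K.
With doubled lapse-rate: g' = 0.326, ΔT' = 1.2/(1−0.326) = 1.7804 K.
Change = 1.7804 − 2.9412 = -1.16 K.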